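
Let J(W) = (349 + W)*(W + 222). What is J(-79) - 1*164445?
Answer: -125835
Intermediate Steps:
J(W) = (222 + W)*(349 + W) (J(W) = (349 + W)*(222 + W) = (222 + W)*(349 + W))
J(-79) - 1*164445 = (77478 + (-79)**2 + 571*(-79)) - 1*164445 = (77478 + 6241 - 45109) - 164445 = 38610 - 164445 = -125835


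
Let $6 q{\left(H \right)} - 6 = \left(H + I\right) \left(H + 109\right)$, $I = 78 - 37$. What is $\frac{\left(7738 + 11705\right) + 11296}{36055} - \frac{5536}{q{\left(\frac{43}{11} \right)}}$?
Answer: $- \frac{21004629999}{3691274845} \approx -5.6903$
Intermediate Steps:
$I = 41$ ($I = 78 - 37 = 41$)
$q{\left(H \right)} = 1 + \frac{\left(41 + H\right) \left(109 + H\right)}{6}$ ($q{\left(H \right)} = 1 + \frac{\left(H + 41\right) \left(H + 109\right)}{6} = 1 + \frac{\left(41 + H\right) \left(109 + H\right)}{6}$)
$\frac{\left(7738 + 11705\right) + 11296}{36055} - \frac{5536}{q{\left(\frac{43}{11} \right)}} = \frac{\left(7738 + 11705\right) + 11296}{36055} - \frac{5536}{\frac{4475}{6} + 25 \cdot \frac{43}{11} + \frac{\left(\frac{43}{11}\right)^{2}}{6}} = \left(19443 + 11296\right) \frac{1}{36055} - \frac{5536}{\frac{4475}{6} + 25 \cdot 43 \cdot \frac{1}{11} + \frac{\left(43 \cdot \frac{1}{11}\right)^{2}}{6}} = 30739 \cdot \frac{1}{36055} - \frac{5536}{\frac{4475}{6} + 25 \cdot \frac{43}{11} + \frac{\left(\frac{43}{11}\right)^{2}}{6}} = \frac{30739}{36055} - \frac{5536}{\frac{4475}{6} + \frac{1075}{11} + \frac{1}{6} \cdot \frac{1849}{121}} = \frac{30739}{36055} - \frac{5536}{\frac{4475}{6} + \frac{1075}{11} + \frac{1849}{726}} = \frac{30739}{36055} - \frac{5536}{\frac{102379}{121}} = \frac{30739}{36055} - \frac{669856}{102379} = - \frac{21004629999}{3691274845}$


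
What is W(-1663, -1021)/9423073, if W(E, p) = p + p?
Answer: -2042/9423073 ≈ -0.00021670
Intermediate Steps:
W(E, p) = 2*p
W(-1663, -1021)/9423073 = (2*(-1021))/9423073 = -2042*1/9423073 = -2042/9423073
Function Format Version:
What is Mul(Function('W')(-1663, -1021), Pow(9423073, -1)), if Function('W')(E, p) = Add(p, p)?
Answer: Rational(-2042, 9423073) ≈ -0.00021670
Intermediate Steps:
Function('W')(E, p) = Mul(2, p)
Mul(Function('W')(-1663, -1021), Pow(9423073, -1)) = Mul(Mul(2, -1021), Pow(9423073, -1)) = Mul(-2042, Rational(1, 9423073)) = Rational(-2042, 9423073)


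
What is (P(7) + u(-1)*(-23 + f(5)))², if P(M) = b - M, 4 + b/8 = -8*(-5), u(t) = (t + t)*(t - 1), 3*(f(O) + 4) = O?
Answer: 290521/9 ≈ 32280.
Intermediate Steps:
f(O) = -4 + O/3
u(t) = 2*t*(-1 + t) (u(t) = (2*t)*(-1 + t) = 2*t*(-1 + t))
b = 288 (b = -32 + 8*(-8*(-5)) = -32 + 8*40 = -32 + 320 = 288)
P(M) = 288 - M
(P(7) + u(-1)*(-23 + f(5)))² = ((288 - 1*7) + (2*(-1)*(-1 - 1))*(-23 + (-4 + (⅓)*5)))² = ((288 - 7) + (2*(-1)*(-2))*(-23 + (-4 + 5/3)))² = (281 + 4*(-23 - 7/3))² = (281 + 4*(-76/3))² = (281 - 304/3)² = (539/3)² = 290521/9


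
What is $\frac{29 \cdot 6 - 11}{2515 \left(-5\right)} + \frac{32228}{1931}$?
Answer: $\frac{404952347}{24282325} \approx 16.677$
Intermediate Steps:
$\frac{29 \cdot 6 - 11}{2515 \left(-5\right)} + \frac{32228}{1931} = \frac{174 - 11}{-12575} + 32228 \cdot \frac{1}{1931} = 163 \left(- \frac{1}{12575}\right) + \frac{32228}{1931} = - \frac{163}{12575} + \frac{32228}{1931} = \frac{404952347}{24282325}$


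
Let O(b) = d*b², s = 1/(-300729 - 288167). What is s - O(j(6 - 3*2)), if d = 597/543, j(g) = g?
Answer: -1/588896 ≈ -1.6981e-6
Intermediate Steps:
s = -1/588896 (s = 1/(-588896) = -1/588896 ≈ -1.6981e-6)
d = 199/181 (d = 597*(1/543) = 199/181 ≈ 1.0994)
O(b) = 199*b²/181
s - O(j(6 - 3*2)) = -1/588896 - 199*(6 - 3*2)²/181 = -1/588896 - 199*(6 - 6)²/181 = -1/588896 - 199*0²/181 = -1/588896 - 199*0/181 = -1/588896 - 1*0 = -1/588896 + 0 = -1/588896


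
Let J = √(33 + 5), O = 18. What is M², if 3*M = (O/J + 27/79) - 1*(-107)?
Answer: 1367308642/1067211 + 16960*√38/1501 ≈ 1350.9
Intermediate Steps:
J = √38 ≈ 6.1644
M = 8480/237 + 3*√38/19 (M = ((18/(√38) + 27/79) - 1*(-107))/3 = ((18*(√38/38) + 27*(1/79)) + 107)/3 = ((9*√38/19 + 27/79) + 107)/3 = ((27/79 + 9*√38/19) + 107)/3 = (8480/79 + 9*√38/19)/3 = 8480/237 + 3*√38/19 ≈ 36.754)
M² = (8480/237 + 3*√38/19)²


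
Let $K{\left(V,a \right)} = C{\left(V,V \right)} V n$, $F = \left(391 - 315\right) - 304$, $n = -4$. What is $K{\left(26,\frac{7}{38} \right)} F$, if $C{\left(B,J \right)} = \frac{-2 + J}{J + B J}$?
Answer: $\frac{2432}{3} \approx 810.67$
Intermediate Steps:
$C{\left(B,J \right)} = \frac{-2 + J}{J + B J}$
$F = -228$ ($F = 76 - 304 = -228$)
$K{\left(V,a \right)} = - \frac{4 \left(-2 + V\right)}{1 + V}$ ($K{\left(V,a \right)} = \frac{-2 + V}{V \left(1 + V\right)} V \left(-4\right) = \frac{-2 + V}{1 + V} \left(-4\right) = - \frac{4 \left(-2 + V\right)}{1 + V}$)
$K{\left(26,\frac{7}{38} \right)} F = \frac{4 \left(2 - 26\right)}{1 + 26} \left(-228\right) = \frac{4 \left(2 - 26\right)}{27} \left(-228\right) = 4 \cdot \frac{1}{27} \left(-24\right) \left(-228\right) = \left(- \frac{32}{9}\right) \left(-228\right) = \frac{2432}{3}$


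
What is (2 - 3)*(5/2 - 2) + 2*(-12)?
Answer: -49/2 ≈ -24.500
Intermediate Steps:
(2 - 3)*(5/2 - 2) + 2*(-12) = -(5*(1/2) - 2) - 24 = -(5/2 - 2) - 24 = -1*1/2 - 24 = -1/2 - 24 = -49/2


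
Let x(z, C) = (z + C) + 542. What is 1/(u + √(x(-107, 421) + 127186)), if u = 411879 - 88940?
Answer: 322939/104289469679 - √128042/104289469679 ≈ 3.0931e-6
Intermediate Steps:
x(z, C) = 542 + C + z (x(z, C) = (C + z) + 542 = 542 + C + z)
u = 322939
1/(u + √(x(-107, 421) + 127186)) = 1/(322939 + √((542 + 421 - 107) + 127186)) = 1/(322939 + √(856 + 127186)) = 1/(322939 + √128042)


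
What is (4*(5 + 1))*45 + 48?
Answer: 1128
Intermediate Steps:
(4*(5 + 1))*45 + 48 = (4*6)*45 + 48 = 24*45 + 48 = 1080 + 48 = 1128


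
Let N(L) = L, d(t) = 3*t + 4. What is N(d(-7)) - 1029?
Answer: -1046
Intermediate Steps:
d(t) = 4 + 3*t
N(d(-7)) - 1029 = (4 + 3*(-7)) - 1029 = (4 - 21) - 1029 = -17 - 1029 = -1046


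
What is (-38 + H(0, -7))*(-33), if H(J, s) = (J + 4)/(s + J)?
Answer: 8910/7 ≈ 1272.9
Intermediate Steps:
H(J, s) = (4 + J)/(J + s)
(-38 + H(0, -7))*(-33) = (-38 + (4 + 0)/(0 - 7))*(-33) = (-38 + 4/(-7))*(-33) = (-38 - ⅐*4)*(-33) = (-38 - 4/7)*(-33) = -270/7*(-33) = 8910/7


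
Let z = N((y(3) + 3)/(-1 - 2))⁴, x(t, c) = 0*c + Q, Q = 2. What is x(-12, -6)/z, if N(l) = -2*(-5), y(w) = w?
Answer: 1/5000 ≈ 0.00020000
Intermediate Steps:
x(t, c) = 2 (x(t, c) = 0*c + 2 = 0 + 2 = 2)
N(l) = 10
z = 10000 (z = 10⁴ = 10000)
x(-12, -6)/z = 2/10000 = 2*(1/10000) = 1/5000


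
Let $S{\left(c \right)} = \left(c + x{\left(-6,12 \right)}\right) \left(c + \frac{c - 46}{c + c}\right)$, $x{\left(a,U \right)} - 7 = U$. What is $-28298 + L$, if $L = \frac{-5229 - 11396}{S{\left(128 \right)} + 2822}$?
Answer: $- \frac{4134138522}{146089} \approx -28299.0$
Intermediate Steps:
$x{\left(a,U \right)} = 7 + U$
$S{\left(c \right)} = \left(19 + c\right) \left(c + \frac{-46 + c}{2 c}\right)$ ($S{\left(c \right)} = \left(c + \left(7 + 12\right)\right) \left(c + \frac{c - 46}{c + c}\right) = \left(c + 19\right) \left(c + \frac{-46 + c}{2 c}\right) = \left(19 + c\right) \left(c + \left(-46 + c\right) \frac{1}{2 c}\right) = \left(19 + c\right) \left(c + \frac{-46 + c}{2 c}\right)$)
$L = - \frac{112000}{146089}$ ($L = \frac{-5229 - 11396}{\left(- \frac{27}{2} + 128^{2} - \frac{437}{128} + \frac{39}{2} \cdot 128\right) + 2822} = - \frac{16625}{\left(- \frac{27}{2} + 16384 - \frac{437}{128} + 2496\right) + 2822} = - \frac{16625}{\frac{2414475}{128} + 2822} = - \frac{16625}{\frac{2775691}{128}} = \left(-16625\right) \frac{128}{2775691} = - \frac{112000}{146089} \approx -0.76666$)
$-28298 + L = -28298 - \frac{112000}{146089} = - \frac{4134138522}{146089}$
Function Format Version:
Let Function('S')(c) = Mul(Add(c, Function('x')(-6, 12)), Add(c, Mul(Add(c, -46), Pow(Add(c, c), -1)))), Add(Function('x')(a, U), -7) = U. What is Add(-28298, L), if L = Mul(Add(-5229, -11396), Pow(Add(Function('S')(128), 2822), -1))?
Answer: Rational(-4134138522, 146089) ≈ -28299.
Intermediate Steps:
Function('x')(a, U) = Add(7, U)
Function('S')(c) = Mul(Add(19, c), Add(c, Mul(Rational(1, 2), Pow(c, -1), Add(-46, c)))) (Function('S')(c) = Mul(Add(c, Add(7, 12)), Add(c, Mul(Add(c, -46), Pow(Add(c, c), -1)))) = Mul(Add(c, 19), Add(c, Mul(Add(-46, c), Pow(Mul(2, c), -1)))) = Mul(Add(19, c), Add(c, Mul(Add(-46, c), Mul(Rational(1, 2), Pow(c, -1))))) = Mul(Add(19, c), Add(c, Mul(Rational(1, 2), Pow(c, -1), Add(-46, c)))))
L = Rational(-112000, 146089) (L = Mul(Add(-5229, -11396), Pow(Add(Add(Rational(-27, 2), Pow(128, 2), Mul(-437, Pow(128, -1)), Mul(Rational(39, 2), 128)), 2822), -1)) = Mul(-16625, Pow(Add(Add(Rational(-27, 2), 16384, Mul(-437, Rational(1, 128)), 2496), 2822), -1)) = Mul(-16625, Pow(Add(Add(Rational(-27, 2), 16384, Rational(-437, 128), 2496), 2822), -1)) = Mul(-16625, Pow(Add(Rational(2414475, 128), 2822), -1)) = Mul(-16625, Pow(Rational(2775691, 128), -1)) = Mul(-16625, Rational(128, 2775691)) = Rational(-112000, 146089) ≈ -0.76666)
Add(-28298, L) = Add(-28298, Rational(-112000, 146089)) = Rational(-4134138522, 146089)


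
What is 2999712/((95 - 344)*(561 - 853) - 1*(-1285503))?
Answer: 999904/452737 ≈ 2.2086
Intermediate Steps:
2999712/((95 - 344)*(561 - 853) - 1*(-1285503)) = 2999712/(-249*(-292) + 1285503) = 2999712/(72708 + 1285503) = 2999712/1358211 = 2999712*(1/1358211) = 999904/452737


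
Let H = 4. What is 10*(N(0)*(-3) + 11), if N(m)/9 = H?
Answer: -970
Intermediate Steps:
N(m) = 36 (N(m) = 9*4 = 36)
10*(N(0)*(-3) + 11) = 10*(36*(-3) + 11) = 10*(-108 + 11) = 10*(-97) = -970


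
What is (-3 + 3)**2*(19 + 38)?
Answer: 0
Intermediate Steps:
(-3 + 3)**2*(19 + 38) = 0**2*57 = 0*57 = 0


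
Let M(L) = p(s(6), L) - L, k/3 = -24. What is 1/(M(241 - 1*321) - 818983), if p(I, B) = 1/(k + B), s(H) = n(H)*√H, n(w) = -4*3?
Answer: -152/124473257 ≈ -1.2211e-6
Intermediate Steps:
n(w) = -12
k = -72 (k = 3*(-24) = -72)
s(H) = -12*√H
p(I, B) = 1/(-72 + B)
M(L) = 1/(-72 + L) - L
1/(M(241 - 1*321) - 818983) = 1/((1 - (241 - 1*321)*(-72 + (241 - 1*321)))/(-72 + (241 - 1*321)) - 818983) = 1/((1 - (241 - 321)*(-72 + (241 - 321)))/(-72 + (241 - 321)) - 818983) = 1/((1 - 1*(-80)*(-72 - 80))/(-72 - 80) - 818983) = 1/((1 - 1*(-80)*(-152))/(-152) - 818983) = 1/(-(1 - 12160)/152 - 818983) = 1/(-1/152*(-12159) - 818983) = 1/(12159/152 - 818983) = 1/(-124473257/152) = -152/124473257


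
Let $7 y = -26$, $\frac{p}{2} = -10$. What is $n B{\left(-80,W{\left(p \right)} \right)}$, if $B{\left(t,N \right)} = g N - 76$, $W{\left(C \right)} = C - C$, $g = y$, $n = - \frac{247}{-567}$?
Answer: $- \frac{18772}{567} \approx -33.108$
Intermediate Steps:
$p = -20$ ($p = 2 \left(-10\right) = -20$)
$n = \frac{247}{567}$ ($n = \left(-247\right) \left(- \frac{1}{567}\right) = \frac{247}{567} \approx 0.43563$)
$y = - \frac{26}{7}$ ($y = \frac{1}{7} \left(-26\right) = - \frac{26}{7} \approx -3.7143$)
$g = - \frac{26}{7} \approx -3.7143$
$W{\left(C \right)} = 0$
$B{\left(t,N \right)} = -76 - \frac{26 N}{7}$ ($B{\left(t,N \right)} = - \frac{26 N}{7} - 76 = -76 - \frac{26 N}{7}$)
$n B{\left(-80,W{\left(p \right)} \right)} = \frac{247 \left(-76 - 0\right)}{567} = \frac{247 \left(-76 + 0\right)}{567} = \frac{247}{567} \left(-76\right) = - \frac{18772}{567}$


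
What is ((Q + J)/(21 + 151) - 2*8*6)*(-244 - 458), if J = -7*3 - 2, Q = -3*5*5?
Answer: 2915055/43 ≈ 67792.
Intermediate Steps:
Q = -75 (Q = -15*5 = -75)
J = -23 (J = -21 - 2 = -23)
((Q + J)/(21 + 151) - 2*8*6)*(-244 - 458) = ((-75 - 23)/(21 + 151) - 2*8*6)*(-244 - 458) = (-98/172 - 16*6)*(-702) = (-98*1/172 - 96)*(-702) = (-49/86 - 96)*(-702) = -8305/86*(-702) = 2915055/43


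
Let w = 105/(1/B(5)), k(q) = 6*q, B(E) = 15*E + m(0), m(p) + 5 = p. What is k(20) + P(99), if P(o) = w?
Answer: 7470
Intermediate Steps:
m(p) = -5 + p
B(E) = -5 + 15*E (B(E) = 15*E + (-5 + 0) = 15*E - 5 = -5 + 15*E)
w = 7350 (w = 105/(1/(-5 + 15*5)) = 105/(1/(-5 + 75)) = 105/(1/70) = 105*70 = 7350)
P(o) = 7350
k(20) + P(99) = 6*20 + 7350 = 120 + 7350 = 7470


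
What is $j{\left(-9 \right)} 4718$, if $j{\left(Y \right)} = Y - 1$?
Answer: $-47180$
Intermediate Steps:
$j{\left(Y \right)} = -1 + Y$ ($j{\left(Y \right)} = Y - 1 = -1 + Y$)
$j{\left(-9 \right)} 4718 = \left(-1 - 9\right) 4718 = \left(-10\right) 4718 = -47180$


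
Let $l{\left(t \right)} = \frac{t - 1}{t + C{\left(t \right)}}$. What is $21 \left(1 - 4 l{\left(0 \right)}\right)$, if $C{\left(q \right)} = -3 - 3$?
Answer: $7$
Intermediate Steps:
$C{\left(q \right)} = -6$
$l{\left(t \right)} = \frac{-1 + t}{-6 + t}$ ($l{\left(t \right)} = \frac{t - 1}{t - 6} = \frac{-1 + t}{-6 + t}$)
$21 \left(1 - 4 l{\left(0 \right)}\right) = 21 \left(1 - 4 \frac{-1 + 0}{-6 + 0}\right) = 21 \left(1 - 4 \frac{1}{-6} \left(-1\right)\right) = 21 \left(1 - 4 \left(\left(- \frac{1}{6}\right) \left(-1\right)\right)\right) = 21 \left(1 - \frac{2}{3}\right) = 21 \cdot \frac{1}{3} = 7$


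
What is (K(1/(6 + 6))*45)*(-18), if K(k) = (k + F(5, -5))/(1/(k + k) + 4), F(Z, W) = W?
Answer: 1593/4 ≈ 398.25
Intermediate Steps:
K(k) = (-5 + k)/(4 + 1/(2*k)) (K(k) = (k - 5)/(1/(k + k) + 4) = (-5 + k)/(1/(2*k) + 4) = (-5 + k)/(4 + 1/(2*k)))
(K(1/(6 + 6))*45)*(-18) = ((2*(-5 + 1/(6 + 6))/((6 + 6)*(1 + 8/(6 + 6))))*45)*(-18) = ((2*(-5 + 1/12)/(12*(1 + 8/12)))*45)*(-18) = ((2*(1/12)*(-5 + 1/12)/(1 + 8*(1/12)))*45)*(-18) = ((2*(1/12)*(-59/12)/(1 + 2/3))*45)*(-18) = ((2*(1/12)*(-59/12)/(5/3))*45)*(-18) = ((2*(1/12)*(3/5)*(-59/12))*45)*(-18) = -59/120*45*(-18) = -177/8*(-18) = 1593/4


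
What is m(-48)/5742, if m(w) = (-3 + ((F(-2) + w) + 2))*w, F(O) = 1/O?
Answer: 12/29 ≈ 0.41379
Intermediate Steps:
F(O) = 1/O
m(w) = w*(-3/2 + w) (m(w) = (-3 + ((1/(-2) + w) + 2))*w = (-3 + ((-1/2 + w) + 2))*w = (-3 + (3/2 + w))*w = (-3/2 + w)*w = w*(-3/2 + w))
m(-48)/5742 = ((1/2)*(-48)*(-3 + 2*(-48)))/5742 = ((1/2)*(-48)*(-3 - 96))*(1/5742) = ((1/2)*(-48)*(-99))*(1/5742) = 2376*(1/5742) = 12/29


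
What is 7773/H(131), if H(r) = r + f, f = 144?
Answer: 7773/275 ≈ 28.265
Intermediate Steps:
H(r) = 144 + r (H(r) = r + 144 = 144 + r)
7773/H(131) = 7773/(144 + 131) = 7773/275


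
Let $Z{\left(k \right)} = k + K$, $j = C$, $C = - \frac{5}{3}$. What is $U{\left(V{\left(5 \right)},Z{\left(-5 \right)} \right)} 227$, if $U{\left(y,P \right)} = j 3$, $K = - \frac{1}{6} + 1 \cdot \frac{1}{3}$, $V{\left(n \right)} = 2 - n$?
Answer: $-1135$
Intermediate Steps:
$C = - \frac{5}{3}$ ($C = \left(-5\right) \frac{1}{3} = - \frac{5}{3} \approx -1.6667$)
$K = \frac{1}{6}$ ($K = \left(-1\right) \frac{1}{6} + 1 \cdot \frac{1}{3} = - \frac{1}{6} + \frac{1}{3} = \frac{1}{6} \approx 0.16667$)
$j = - \frac{5}{3} \approx -1.6667$
$Z{\left(k \right)} = \frac{1}{6} + k$ ($Z{\left(k \right)} = k + \frac{1}{6} = \frac{1}{6} + k$)
$U{\left(y,P \right)} = -5$ ($U{\left(y,P \right)} = \left(- \frac{5}{3}\right) 3 = -5$)
$U{\left(V{\left(5 \right)},Z{\left(-5 \right)} \right)} 227 = \left(-5\right) 227 = -1135$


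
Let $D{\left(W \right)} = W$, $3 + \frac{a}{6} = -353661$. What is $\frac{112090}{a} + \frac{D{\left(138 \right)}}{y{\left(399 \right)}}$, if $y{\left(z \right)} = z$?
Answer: $\frac{41351647}{141111936} \approx 0.29304$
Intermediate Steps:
$a = -2121984$ ($a = -18 + 6 \left(-353661\right) = -18 - 2121966 = -2121984$)
$\frac{112090}{a} + \frac{D{\left(138 \right)}}{y{\left(399 \right)}} = \frac{112090}{-2121984} + \frac{138}{399} = 112090 \left(- \frac{1}{2121984}\right) + 138 \cdot \frac{1}{399} = - \frac{56045}{1060992} + \frac{46}{133} = \frac{41351647}{141111936}$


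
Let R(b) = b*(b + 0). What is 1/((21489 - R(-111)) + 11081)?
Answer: 1/20249 ≈ 4.9385e-5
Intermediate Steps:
R(b) = b² (R(b) = b*b = b²)
1/((21489 - R(-111)) + 11081) = 1/((21489 - 1*(-111)²) + 11081) = 1/((21489 - 1*12321) + 11081) = 1/((21489 - 12321) + 11081) = 1/(9168 + 11081) = 1/20249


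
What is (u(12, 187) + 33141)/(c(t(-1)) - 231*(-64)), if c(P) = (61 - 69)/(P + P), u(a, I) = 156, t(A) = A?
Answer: 33297/14788 ≈ 2.2516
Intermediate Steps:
c(P) = -4/P (c(P) = -8*1/(2*P) = -4/P)
(u(12, 187) + 33141)/(c(t(-1)) - 231*(-64)) = (156 + 33141)/(-4/(-1) - 231*(-64)) = 33297/(-4*(-1) + 14784) = 33297/(4 + 14784) = 33297/14788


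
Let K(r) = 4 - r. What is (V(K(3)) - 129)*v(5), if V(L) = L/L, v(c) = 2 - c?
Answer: 384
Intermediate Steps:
V(L) = 1
(V(K(3)) - 129)*v(5) = (1 - 129)*(2 - 1*5) = -128*(2 - 5) = -128*(-3) = 384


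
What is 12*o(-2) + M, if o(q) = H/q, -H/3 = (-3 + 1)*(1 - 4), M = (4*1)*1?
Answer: 112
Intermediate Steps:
M = 4 (M = 4*1 = 4)
H = -18 (H = -3*(-3 + 1)*(1 - 4) = -(-6)*(-3) = -3*6 = -18)
o(q) = -18/q
12*o(-2) + M = 12*(-18/(-2)) + 4 = 12*(-18*(-½)) + 4 = 12*9 + 4 = 108 + 4 = 112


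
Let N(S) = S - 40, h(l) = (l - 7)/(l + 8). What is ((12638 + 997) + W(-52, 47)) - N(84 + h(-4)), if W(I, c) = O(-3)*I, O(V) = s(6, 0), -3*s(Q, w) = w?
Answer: 54375/4 ≈ 13594.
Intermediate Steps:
s(Q, w) = -w/3
h(l) = (-7 + l)/(8 + l)
O(V) = 0 (O(V) = -⅓*0 = 0)
N(S) = -40 + S
W(I, c) = 0 (W(I, c) = 0*I = 0)
((12638 + 997) + W(-52, 47)) - N(84 + h(-4)) = ((12638 + 997) + 0) - (-40 + (84 + (-7 - 4)/(8 - 4))) = (13635 + 0) - (-40 + (84 - 11/4)) = 13635 - (-40 + (84 + (¼)*(-11))) = 13635 - (-40 + (84 - 11/4)) = 13635 - (-40 + 325/4) = 13635 - 1*165/4 = 13635 - 165/4 = 54375/4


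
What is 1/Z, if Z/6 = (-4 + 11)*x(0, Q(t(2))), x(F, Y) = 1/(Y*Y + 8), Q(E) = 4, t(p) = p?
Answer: 4/7 ≈ 0.57143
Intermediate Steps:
x(F, Y) = 1/(8 + Y²) (x(F, Y) = 1/(Y² + 8) = 1/(8 + Y²))
Z = 7/4 (Z = 6*((-4 + 11)/(8 + 4²)) = 6*(7/(8 + 16)) = 6*(7/24) = 7/4 ≈ 1.7500)
1/Z = 1/(7/4) = 4/7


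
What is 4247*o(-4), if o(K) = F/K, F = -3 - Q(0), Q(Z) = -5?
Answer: -4247/2 ≈ -2123.5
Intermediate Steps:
F = 2 (F = -3 - 1*(-5) = -3 + 5 = 2)
o(K) = 2/K
4247*o(-4) = 4247*(2/(-4)) = 4247*(2*(-¼)) = 4247*(-½) = -4247/2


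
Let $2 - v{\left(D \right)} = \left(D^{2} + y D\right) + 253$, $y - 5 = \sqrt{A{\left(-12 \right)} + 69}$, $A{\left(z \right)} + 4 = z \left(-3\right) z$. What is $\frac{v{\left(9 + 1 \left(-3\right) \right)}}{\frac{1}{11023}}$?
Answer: $-3494291 - 66138 i \sqrt{367} \approx -3.4943 \cdot 10^{6} - 1.267 \cdot 10^{6} i$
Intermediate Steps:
$A{\left(z \right)} = -4 - 3 z^{2}$ ($A{\left(z \right)} = -4 + z \left(-3\right) z = -4 + - 3 z z = -4 - 3 z^{2}$)
$y = 5 + i \sqrt{367}$ ($y = 5 + \sqrt{\left(-4 - 3 \left(-12\right)^{2}\right) + 69} = 5 + \sqrt{\left(-4 - 432\right) + 69} = 5 + \sqrt{-436 + 69} = 5 + \sqrt{-367} = 5 + i \sqrt{367} \approx 5.0 + 19.157 i$)
$v{\left(D \right)} = -251 - D^{2} - D \left(5 + i \sqrt{367}\right)$ ($v{\left(D \right)} = 2 - \left(\left(D^{2} + \left(5 + i \sqrt{367}\right) D\right) + 253\right) = 2 - \left(\left(D^{2} + D \left(5 + i \sqrt{367}\right)\right) + 253\right) = 2 - \left(253 + D^{2} + D \left(5 + i \sqrt{367}\right)\right) = -251 - D^{2} - D \left(5 + i \sqrt{367}\right)$)
$\frac{v{\left(9 + 1 \left(-3\right) \right)}}{\frac{1}{11023}} = \frac{-251 - \left(9 + 1 \left(-3\right)\right)^{2} - \left(9 + 1 \left(-3\right)\right) \left(5 + i \sqrt{367}\right)}{\frac{1}{11023}} = \left(-251 - \left(9 - 3\right)^{2} - \left(9 - 3\right) \left(5 + i \sqrt{367}\right)\right) \frac{1}{\frac{1}{11023}} = \left(-251 - 6^{2} - 6 \left(5 + i \sqrt{367}\right)\right) 11023 = \left(-251 - 36 - \left(30 + 6 i \sqrt{367}\right)\right) 11023 = \left(-317 - 6 i \sqrt{367}\right) 11023 = -3494291 - 66138 i \sqrt{367}$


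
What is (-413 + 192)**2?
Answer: 48841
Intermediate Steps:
(-413 + 192)**2 = (-221)**2 = 48841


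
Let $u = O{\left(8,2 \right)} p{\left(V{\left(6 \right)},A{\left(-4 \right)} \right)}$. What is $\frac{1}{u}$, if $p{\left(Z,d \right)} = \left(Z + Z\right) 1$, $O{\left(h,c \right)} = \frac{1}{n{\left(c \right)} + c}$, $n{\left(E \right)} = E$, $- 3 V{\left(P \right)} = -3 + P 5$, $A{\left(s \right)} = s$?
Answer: $- \frac{2}{9} \approx -0.22222$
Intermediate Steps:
$V{\left(P \right)} = 1 - \frac{5 P}{3}$ ($V{\left(P \right)} = - \frac{-3 + P 5}{3} = - \frac{-3 + 5 P}{3} = 1 - \frac{5 P}{3}$)
$O{\left(h,c \right)} = \frac{1}{2 c}$ ($O{\left(h,c \right)} = \frac{1}{c + c} = \frac{1}{2 c}$)
$p{\left(Z,d \right)} = 2 Z$ ($p{\left(Z,d \right)} = 2 Z 1 = 2 Z$)
$u = - \frac{9}{2}$ ($u = \frac{1}{2 \cdot 2} \cdot 2 \left(1 - 10\right) = \frac{1}{2} \cdot \frac{1}{2} \cdot 2 \left(1 - 10\right) = \frac{2 \left(-9\right)}{4} = \frac{1}{4} \left(-18\right) = - \frac{9}{2} \approx -4.5$)
$\frac{1}{u} = \frac{1}{- \frac{9}{2}} = - \frac{2}{9}$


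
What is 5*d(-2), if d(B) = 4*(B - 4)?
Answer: -120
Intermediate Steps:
d(B) = -16 + 4*B (d(B) = 4*(-4 + B) = -16 + 4*B)
5*d(-2) = 5*(-16 + 4*(-2)) = 5*(-16 - 8) = 5*(-24) = -120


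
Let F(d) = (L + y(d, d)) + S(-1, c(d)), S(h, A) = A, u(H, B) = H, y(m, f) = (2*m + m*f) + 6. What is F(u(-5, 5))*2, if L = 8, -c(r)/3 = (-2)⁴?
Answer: -38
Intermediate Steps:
y(m, f) = 6 + 2*m + f*m (y(m, f) = (2*m + f*m) + 6 = 6 + 2*m + f*m)
c(r) = -48 (c(r) = -3*(-2)⁴ = -3*16 = -48)
F(d) = -34 + d² + 2*d (F(d) = (8 + (6 + 2*d + d*d)) - 48 = (8 + (6 + 2*d + d²)) - 48 = (8 + (6 + d² + 2*d)) - 48 = (14 + d² + 2*d) - 48 = -34 + d² + 2*d)
F(u(-5, 5))*2 = (-34 + (-5)² + 2*(-5))*2 = (-34 + 25 - 10)*2 = -19*2 = -38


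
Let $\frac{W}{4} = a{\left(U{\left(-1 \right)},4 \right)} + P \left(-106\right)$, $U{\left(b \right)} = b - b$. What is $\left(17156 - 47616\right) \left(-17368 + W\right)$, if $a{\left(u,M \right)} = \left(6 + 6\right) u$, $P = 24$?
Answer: $838990240$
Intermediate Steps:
$U{\left(b \right)} = 0$
$a{\left(u,M \right)} = 12 u$
$W = -10176$ ($W = 4 \left(12 \cdot 0 + 24 \left(-106\right)\right) = 4 \left(0 - 2544\right) = 4 \left(-2544\right) = -10176$)
$\left(17156 - 47616\right) \left(-17368 + W\right) = \left(17156 - 47616\right) \left(-17368 - 10176\right) = \left(-30460\right) \left(-27544\right) = 838990240$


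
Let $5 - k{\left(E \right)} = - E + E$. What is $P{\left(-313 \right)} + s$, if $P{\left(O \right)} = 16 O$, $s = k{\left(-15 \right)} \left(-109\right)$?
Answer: $-5553$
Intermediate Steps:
$k{\left(E \right)} = 5$ ($k{\left(E \right)} = 5 - \left(- E + E\right) = 5 - 0 = 5 + 0 = 5$)
$s = -545$ ($s = 5 \left(-109\right) = -545$)
$P{\left(-313 \right)} + s = 16 \left(-313\right) - 545 = -5008 - 545 = -5553$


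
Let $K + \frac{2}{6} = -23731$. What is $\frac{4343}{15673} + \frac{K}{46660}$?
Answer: $- \frac{253945211}{1096953270} \approx -0.2315$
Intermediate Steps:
$K = - \frac{71194}{3}$ ($K = - \frac{1}{3} - 23731 = - \frac{71194}{3} \approx -23731.0$)
$\frac{4343}{15673} + \frac{K}{46660} = \frac{4343}{15673} - \frac{71194}{3 \cdot 46660} = 4343 \cdot \frac{1}{15673} - \frac{35597}{69990} = \frac{4343}{15673} - \frac{35597}{69990} = - \frac{253945211}{1096953270}$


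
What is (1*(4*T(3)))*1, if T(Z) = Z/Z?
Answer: 4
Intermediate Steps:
T(Z) = 1
(1*(4*T(3)))*1 = (1*(4*1))*1 = (1*4)*1 = 4*1 = 4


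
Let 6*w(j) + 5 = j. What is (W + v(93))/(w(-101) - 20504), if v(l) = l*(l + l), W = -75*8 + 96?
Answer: -50382/61565 ≈ -0.81835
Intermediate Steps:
W = -504 (W = -600 + 96 = -504)
w(j) = -⅚ + j/6
v(l) = 2*l² (v(l) = l*(2*l) = 2*l²)
(W + v(93))/(w(-101) - 20504) = (-504 + 2*93²)/((-⅚ + (⅙)*(-101)) - 20504) = (-504 + 2*8649)/((-⅚ - 101/6) - 20504) = (-504 + 17298)/(-53/3 - 20504) = 16794/(-61565/3) = 16794*(-3/61565) = -50382/61565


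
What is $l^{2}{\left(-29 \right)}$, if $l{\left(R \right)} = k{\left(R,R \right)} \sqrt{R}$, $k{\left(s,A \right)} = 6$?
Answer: $-1044$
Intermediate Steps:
$l{\left(R \right)} = 6 \sqrt{R}$
$l^{2}{\left(-29 \right)} = \left(6 \sqrt{-29}\right)^{2} = \left(6 i \sqrt{29}\right)^{2} = -1044$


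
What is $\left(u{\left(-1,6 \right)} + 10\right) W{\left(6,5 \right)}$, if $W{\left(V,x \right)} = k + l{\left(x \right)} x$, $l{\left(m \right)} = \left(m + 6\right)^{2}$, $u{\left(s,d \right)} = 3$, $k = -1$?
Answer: $7852$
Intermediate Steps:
$l{\left(m \right)} = \left(6 + m\right)^{2}$
$W{\left(V,x \right)} = -1 + x \left(6 + x\right)^{2}$ ($W{\left(V,x \right)} = -1 + \left(6 + x\right)^{2} x = -1 + x \left(6 + x\right)^{2}$)
$\left(u{\left(-1,6 \right)} + 10\right) W{\left(6,5 \right)} = \left(3 + 10\right) \left(-1 + 5 \left(6 + 5\right)^{2}\right) = 13 \left(-1 + 5 \cdot 11^{2}\right) = 13 \left(-1 + 5 \cdot 121\right) = 13 \left(-1 + 605\right) = 13 \cdot 604 = 7852$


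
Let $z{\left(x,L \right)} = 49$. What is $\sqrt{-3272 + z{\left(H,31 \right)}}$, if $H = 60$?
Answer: $i \sqrt{3223} \approx 56.771 i$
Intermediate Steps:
$\sqrt{-3272 + z{\left(H,31 \right)}} = \sqrt{-3272 + 49} = \sqrt{-3223} = i \sqrt{3223}$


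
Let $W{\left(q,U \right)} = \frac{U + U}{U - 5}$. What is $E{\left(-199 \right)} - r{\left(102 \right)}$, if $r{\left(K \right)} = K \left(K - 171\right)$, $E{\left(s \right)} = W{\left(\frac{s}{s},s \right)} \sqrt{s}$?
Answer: $7038 + \frac{199 i \sqrt{199}}{102} \approx 7038.0 + 27.522 i$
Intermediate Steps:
$W{\left(q,U \right)} = \frac{2 U}{-5 + U}$
$E{\left(s \right)} = \frac{2 s^{\frac{3}{2}}}{-5 + s}$ ($E{\left(s \right)} = \frac{2 s}{-5 + s} \sqrt{s} = \frac{2 s^{\frac{3}{2}}}{-5 + s}$)
$r{\left(K \right)} = K \left(-171 + K\right)$
$E{\left(-199 \right)} - r{\left(102 \right)} = \frac{2 \left(-199\right)^{\frac{3}{2}}}{-5 - 199} - 102 \left(-171 + 102\right) = \frac{2 \left(- 199 i \sqrt{199}\right)}{-204} - 102 \left(-69\right) = 2 \left(- 199 i \sqrt{199}\right) \left(- \frac{1}{204}\right) - -7038 = \frac{199 i \sqrt{199}}{102} + 7038 = 7038 + \frac{199 i \sqrt{199}}{102}$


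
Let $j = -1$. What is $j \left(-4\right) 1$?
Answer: $4$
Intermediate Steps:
$j \left(-4\right) 1 = \left(-1\right) \left(-4\right) 1 = 4 \cdot 1 = 4$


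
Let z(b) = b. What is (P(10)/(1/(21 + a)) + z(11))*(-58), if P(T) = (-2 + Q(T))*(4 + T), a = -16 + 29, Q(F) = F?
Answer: -221502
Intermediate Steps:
a = 13
P(T) = (-2 + T)*(4 + T)
(P(10)/(1/(21 + a)) + z(11))*(-58) = ((-8 + 10**2 + 2*10)/(1/(21 + 13)) + 11)*(-58) = ((-8 + 100 + 20)/(1/34) + 11)*(-58) = (112/(1/34) + 11)*(-58) = (112*34 + 11)*(-58) = (3808 + 11)*(-58) = 3819*(-58) = -221502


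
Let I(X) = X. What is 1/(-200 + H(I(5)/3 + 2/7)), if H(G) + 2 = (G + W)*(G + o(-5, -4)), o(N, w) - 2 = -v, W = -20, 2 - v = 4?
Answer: -441/136457 ≈ -0.0032318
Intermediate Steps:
v = -2 (v = 2 - 1*4 = 2 - 4 = -2)
o(N, w) = 4 (o(N, w) = 2 - 1*(-2) = 2 + 2 = 4)
H(G) = -2 + (-20 + G)*(4 + G) (H(G) = -2 + (G - 20)*(G + 4) = -2 + (-20 + G)*(4 + G))
1/(-200 + H(I(5)/3 + 2/7)) = 1/(-200 + (-82 + (5/3 + 2/7)² - 16*(5/3 + 2/7))) = 1/(-200 + (-82 + (41/21)² - 16*41/21)) = 1/(-200 + (-82 + 1681/441 - 656/21)) = 1/(-200 - 48257/441) = 1/(-136457/441) = -441/136457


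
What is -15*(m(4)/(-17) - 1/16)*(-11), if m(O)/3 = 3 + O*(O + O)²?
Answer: -2054085/272 ≈ -7551.8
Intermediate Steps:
m(O) = 9 + 12*O³ (m(O) = 3*(3 + O*(O + O)²) = 3*(3 + O*(2*O)²) = 3*(3 + O*(4*O²)) = 3*(3 + 4*O³) = 9 + 12*O³)
-15*(m(4)/(-17) - 1/16)*(-11) = -15*((9 + 12*4³)/(-17) - 1/16)*(-11) = -15*((9 + 12*64)*(-1/17) - 1*1/16)*(-11) = -15*((9 + 768)*(-1/17) - 1/16)*(-11) = -15*(777*(-1/17) - 1/16)*(-11) = -15*(-777/17 - 1/16)*(-11) = -15*(-12449/272)*(-11) = (186735/272)*(-11) = -2054085/272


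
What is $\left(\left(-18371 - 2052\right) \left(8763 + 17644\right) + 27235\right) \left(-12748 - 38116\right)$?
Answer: $27430086748064$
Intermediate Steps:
$\left(\left(-18371 - 2052\right) \left(8763 + 17644\right) + 27235\right) \left(-12748 - 38116\right) = \left(\left(-20423\right) 26407 + 27235\right) \left(-50864\right) = \left(-539310161 + 27235\right) \left(-50864\right) = \left(-539282926\right) \left(-50864\right) = 27430086748064$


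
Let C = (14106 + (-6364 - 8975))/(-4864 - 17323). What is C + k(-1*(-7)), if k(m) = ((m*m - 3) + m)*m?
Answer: 8232610/22187 ≈ 371.06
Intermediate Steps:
C = 1233/22187 (C = (14106 - 15339)/(-22187) = -1233*(-1/22187) = 1233/22187 ≈ 0.055573)
k(m) = m*(-3 + m + m²) (k(m) = ((m² - 3) + m)*m = ((-3 + m²) + m)*m = (-3 + m + m²)*m = m*(-3 + m + m²))
C + k(-1*(-7)) = 1233/22187 + (-1*(-7))*(-3 - 1*(-7) + (-1*(-7))²) = 1233/22187 + 7*(-3 + 7 + 7²) = 1233/22187 + 7*(-3 + 7 + 49) = 1233/22187 + 7*53 = 1233/22187 + 371 = 8232610/22187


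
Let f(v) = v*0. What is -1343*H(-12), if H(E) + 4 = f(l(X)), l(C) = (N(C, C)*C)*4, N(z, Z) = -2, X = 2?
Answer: 5372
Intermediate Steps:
l(C) = -8*C (l(C) = -2*C*4 = -8*C)
f(v) = 0
H(E) = -4 (H(E) = -4 + 0 = -4)
-1343*H(-12) = -1343*(-4) = 5372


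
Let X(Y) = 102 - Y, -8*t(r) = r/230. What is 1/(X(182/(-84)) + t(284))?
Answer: 1380/143537 ≈ 0.0096142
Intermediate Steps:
t(r) = -r/1840 (t(r) = -r/(8*230) = -r/1840)
1/(X(182/(-84)) + t(284)) = 1/((102 - 182/(-84)) - 1/1840*284) = 1/((102 - 182*(-1)/84) - 71/460) = 1/((102 - 1*(-13/6)) - 71/460) = 1/((102 + 13/6) - 71/460) = 1/(625/6 - 71/460) = 1/(143537/1380) = 1380/143537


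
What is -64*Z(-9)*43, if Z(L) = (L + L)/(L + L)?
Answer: -2752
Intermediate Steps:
Z(L) = 1 (Z(L) = (2*L)/((2*L)) = (2*L)*(1/(2*L)) = 1)
-64*Z(-9)*43 = -64*1*43 = -64*43 = -2752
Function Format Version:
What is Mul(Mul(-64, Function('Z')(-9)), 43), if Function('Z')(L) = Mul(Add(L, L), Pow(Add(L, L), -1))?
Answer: -2752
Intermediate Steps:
Function('Z')(L) = 1 (Function('Z')(L) = Mul(Mul(2, L), Pow(Mul(2, L), -1)) = Mul(Mul(2, L), Mul(Rational(1, 2), Pow(L, -1))) = 1)
Mul(Mul(-64, Function('Z')(-9)), 43) = Mul(Mul(-64, 1), 43) = Mul(-64, 43) = -2752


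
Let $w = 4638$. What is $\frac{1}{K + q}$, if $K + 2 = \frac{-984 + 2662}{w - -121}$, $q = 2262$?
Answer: $\frac{4759}{10757018} \approx 0.00044241$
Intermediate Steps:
$K = - \frac{7840}{4759}$ ($K = -2 + \frac{-984 + 2662}{4638 - -121} = -2 + \frac{1678}{4638 + \left(-5 + 126\right)} = -2 + \frac{1678}{4638 + 121} = -2 + \frac{1678}{4759} = - \frac{7840}{4759} \approx -1.6474$)
$\frac{1}{K + q} = \frac{1}{- \frac{7840}{4759} + 2262} = \frac{1}{\frac{10757018}{4759}} = \frac{4759}{10757018}$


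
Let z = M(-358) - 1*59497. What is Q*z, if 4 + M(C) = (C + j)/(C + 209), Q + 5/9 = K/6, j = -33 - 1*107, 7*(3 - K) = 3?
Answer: 70921208/9387 ≈ 7555.3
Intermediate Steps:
K = 18/7 (K = 3 - ⅐*3 = 3 - 3/7 = 18/7 ≈ 2.5714)
j = -140 (j = -33 - 107 = -140)
Q = -8/63 (Q = -5/9 + (18/7)/6 = -5/9 + (18/7)*(⅙) = -5/9 + 3/7 = -8/63 ≈ -0.12698)
M(C) = -4 + (-140 + C)/(209 + C) (M(C) = -4 + (C - 140)/(C + 209) = -4 + (-140 + C)/(209 + C))
z = -8865151/149 (z = (-976 - 3*(-358))/(209 - 358) - 1*59497 = (-976 + 1074)/(-149) - 59497 = -1/149*98 - 59497 = -98/149 - 59497 = -8865151/149 ≈ -59498.)
Q*z = -8/63*(-8865151/149) = 70921208/9387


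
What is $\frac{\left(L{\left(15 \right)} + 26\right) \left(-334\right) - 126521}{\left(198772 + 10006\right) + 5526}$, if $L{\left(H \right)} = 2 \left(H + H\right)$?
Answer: $- \frac{155245}{214304} \approx -0.72441$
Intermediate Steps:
$L{\left(H \right)} = 4 H$ ($L{\left(H \right)} = 2 \cdot 2 H = 4 H$)
$\frac{\left(L{\left(15 \right)} + 26\right) \left(-334\right) - 126521}{\left(198772 + 10006\right) + 5526} = \frac{\left(4 \cdot 15 + 26\right) \left(-334\right) - 126521}{\left(198772 + 10006\right) + 5526} = \frac{\left(60 + 26\right) \left(-334\right) - 126521}{208778 + 5526} = \frac{86 \left(-334\right) - 126521}{214304} = \left(-28724 - 126521\right) \frac{1}{214304} = \left(-155245\right) \frac{1}{214304} = - \frac{155245}{214304}$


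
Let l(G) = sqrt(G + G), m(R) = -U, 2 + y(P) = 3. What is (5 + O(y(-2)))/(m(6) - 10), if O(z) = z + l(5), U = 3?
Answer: -6/13 - sqrt(10)/13 ≈ -0.70479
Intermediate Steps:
y(P) = 1 (y(P) = -2 + 3 = 1)
m(R) = -3 (m(R) = -1*3 = -3)
l(G) = sqrt(2)*sqrt(G) (l(G) = sqrt(2*G) = sqrt(2)*sqrt(G))
O(z) = z + sqrt(10) (O(z) = z + sqrt(2)*sqrt(5) = z + sqrt(10))
(5 + O(y(-2)))/(m(6) - 10) = (5 + (1 + sqrt(10)))/(-3 - 10) = (6 + sqrt(10))/(-13) = -(6 + sqrt(10))/13 = -6/13 - sqrt(10)/13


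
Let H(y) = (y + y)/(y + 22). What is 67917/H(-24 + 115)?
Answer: 7674621/182 ≈ 42168.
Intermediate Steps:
H(y) = 2*y/(22 + y) (H(y) = (2*y)/(22 + y) = 2*y/(22 + y))
67917/H(-24 + 115) = 67917/((2*(-24 + 115)/(22 + (-24 + 115)))) = 67917/((2*91/(22 + 91))) = 67917/((2*91/113)) = 67917/((2*91*(1/113))) = 67917/(182/113) = 67917*(113/182) = 7674621/182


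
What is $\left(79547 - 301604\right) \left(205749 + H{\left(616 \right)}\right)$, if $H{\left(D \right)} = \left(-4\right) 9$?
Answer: $-45680011641$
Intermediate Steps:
$H{\left(D \right)} = -36$
$\left(79547 - 301604\right) \left(205749 + H{\left(616 \right)}\right) = \left(79547 - 301604\right) \left(205749 - 36\right) = \left(-222057\right) 205713 = -45680011641$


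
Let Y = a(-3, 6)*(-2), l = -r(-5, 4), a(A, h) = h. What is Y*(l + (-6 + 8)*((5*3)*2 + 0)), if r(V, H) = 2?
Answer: -696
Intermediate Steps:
l = -2 (l = -1*2 = -2)
Y = -12 (Y = 6*(-2) = -12)
Y*(l + (-6 + 8)*((5*3)*2 + 0)) = -12*(-2 + (-6 + 8)*((5*3)*2 + 0)) = -12*(-2 + 2*(15*2 + 0)) = -12*(-2 + 2*(30 + 0)) = -12*(-2 + 2*30) = -12*(-2 + 60) = -12*58 = -696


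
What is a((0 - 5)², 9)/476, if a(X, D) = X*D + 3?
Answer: 57/119 ≈ 0.47899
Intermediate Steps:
a(X, D) = 3 + D*X (a(X, D) = D*X + 3 = 3 + D*X)
a((0 - 5)², 9)/476 = (3 + 9*(0 - 5)²)/476 = (3 + 9*(-5)²)*(1/476) = (3 + 9*25)*(1/476) = (3 + 225)*(1/476) = 228*(1/476) = 57/119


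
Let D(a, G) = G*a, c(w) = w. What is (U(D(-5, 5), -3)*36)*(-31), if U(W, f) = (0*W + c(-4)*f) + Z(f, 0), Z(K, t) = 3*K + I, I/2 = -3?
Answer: 3348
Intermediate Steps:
I = -6 (I = 2*(-3) = -6)
Z(K, t) = -6 + 3*K (Z(K, t) = 3*K - 6 = -6 + 3*K)
U(W, f) = -6 - f (U(W, f) = (0*W - 4*f) + (-6 + 3*f) = (0 - 4*f) + (-6 + 3*f) = -4*f + (-6 + 3*f) = -6 - f)
(U(D(-5, 5), -3)*36)*(-31) = ((-6 - 1*(-3))*36)*(-31) = ((-6 + 3)*36)*(-31) = -3*36*(-31) = -108*(-31) = 3348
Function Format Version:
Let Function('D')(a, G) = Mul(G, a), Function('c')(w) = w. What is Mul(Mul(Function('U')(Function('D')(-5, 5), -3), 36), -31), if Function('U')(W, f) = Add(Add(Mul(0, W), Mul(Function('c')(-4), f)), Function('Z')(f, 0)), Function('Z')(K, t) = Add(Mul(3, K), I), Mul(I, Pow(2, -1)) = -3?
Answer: 3348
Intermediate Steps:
I = -6 (I = Mul(2, -3) = -6)
Function('Z')(K, t) = Add(-6, Mul(3, K)) (Function('Z')(K, t) = Add(Mul(3, K), -6) = Add(-6, Mul(3, K)))
Function('U')(W, f) = Add(-6, Mul(-1, f)) (Function('U')(W, f) = Add(Add(Mul(0, W), Mul(-4, f)), Add(-6, Mul(3, f))) = Add(Add(0, Mul(-4, f)), Add(-6, Mul(3, f))) = Add(Mul(-4, f), Add(-6, Mul(3, f))) = Add(-6, Mul(-1, f)))
Mul(Mul(Function('U')(Function('D')(-5, 5), -3), 36), -31) = Mul(Mul(Add(-6, Mul(-1, -3)), 36), -31) = Mul(Mul(Add(-6, 3), 36), -31) = Mul(Mul(-3, 36), -31) = Mul(-108, -31) = 3348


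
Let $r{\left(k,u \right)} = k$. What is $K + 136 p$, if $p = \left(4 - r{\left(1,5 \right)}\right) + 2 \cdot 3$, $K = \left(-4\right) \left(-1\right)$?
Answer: $1228$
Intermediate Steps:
$K = 4$
$p = 9$ ($p = \left(4 - 1\right) + 2 \cdot 3 = \left(4 - 1\right) + 6 = 3 + 6 = 9$)
$K + 136 p = 4 + 136 \cdot 9 = 4 + 1224 = 1228$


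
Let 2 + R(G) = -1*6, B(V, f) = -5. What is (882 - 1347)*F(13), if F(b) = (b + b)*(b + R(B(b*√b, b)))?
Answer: -60450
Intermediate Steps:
R(G) = -8 (R(G) = -2 - 1*6 = -2 - 6 = -8)
F(b) = 2*b*(-8 + b) (F(b) = (b + b)*(b - 8) = (2*b)*(-8 + b) = 2*b*(-8 + b))
(882 - 1347)*F(13) = (882 - 1347)*(2*13*(-8 + 13)) = -930*13*5 = -465*130 = -60450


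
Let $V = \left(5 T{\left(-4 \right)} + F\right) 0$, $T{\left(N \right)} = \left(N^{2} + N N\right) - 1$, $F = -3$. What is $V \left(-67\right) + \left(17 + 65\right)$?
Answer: $82$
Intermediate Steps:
$T{\left(N \right)} = -1 + 2 N^{2}$ ($T{\left(N \right)} = \left(N^{2} + N^{2}\right) - 1 = 2 N^{2} - 1 = -1 + 2 N^{2}$)
$V = 0$ ($V = \left(5 \left(-1 + 2 \left(-4\right)^{2}\right) - 3\right) 0 = \left(5 \left(-1 + 2 \cdot 16\right) - 3\right) 0 = \left(5 \left(-1 + 32\right) - 3\right) 0 = \left(5 \cdot 31 - 3\right) 0 = \left(155 - 3\right) 0 = 152 \cdot 0 = 0$)
$V \left(-67\right) + \left(17 + 65\right) = 0 \left(-67\right) + \left(17 + 65\right) = 0 + 82 = 82$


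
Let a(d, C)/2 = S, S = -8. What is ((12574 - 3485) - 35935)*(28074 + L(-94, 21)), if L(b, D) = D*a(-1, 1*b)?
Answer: -744654348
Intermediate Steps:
a(d, C) = -16 (a(d, C) = 2*(-8) = -16)
L(b, D) = -16*D (L(b, D) = D*(-16) = -16*D)
((12574 - 3485) - 35935)*(28074 + L(-94, 21)) = ((12574 - 3485) - 35935)*(28074 - 16*21) = (9089 - 35935)*(28074 - 336) = -26846*27738 = -744654348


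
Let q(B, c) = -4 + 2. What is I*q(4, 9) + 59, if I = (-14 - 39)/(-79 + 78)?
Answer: -47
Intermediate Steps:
q(B, c) = -2
I = 53 (I = -53/(-1) = -53*(-1) = 53)
I*q(4, 9) + 59 = 53*(-2) + 59 = -106 + 59 = -47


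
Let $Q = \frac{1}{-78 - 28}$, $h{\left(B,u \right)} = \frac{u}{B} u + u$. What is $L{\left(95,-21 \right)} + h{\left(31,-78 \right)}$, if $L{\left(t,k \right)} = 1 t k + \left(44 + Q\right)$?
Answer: $- \frac{6022421}{3286} \approx -1832.8$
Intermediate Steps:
$h{\left(B,u \right)} = u + \frac{u^{2}}{B}$ ($h{\left(B,u \right)} = \frac{u^{2}}{B} + u = u + \frac{u^{2}}{B}$)
$Q = - \frac{1}{106}$ ($Q = \frac{1}{-106} = - \frac{1}{106} \approx -0.009434$)
$L{\left(t,k \right)} = \frac{4663}{106} + k t$ ($L{\left(t,k \right)} = 1 t k + \left(44 - \frac{1}{106}\right) = t k + \frac{4663}{106} = k t + \frac{4663}{106} = \frac{4663}{106} + k t$)
$L{\left(95,-21 \right)} + h{\left(31,-78 \right)} = \left(\frac{4663}{106} - 1995\right) - \frac{78 \left(31 - 78\right)}{31} = \left(\frac{4663}{106} - 1995\right) - \frac{78}{31} \left(-47\right) = - \frac{206807}{106} + \frac{3666}{31} = - \frac{6022421}{3286}$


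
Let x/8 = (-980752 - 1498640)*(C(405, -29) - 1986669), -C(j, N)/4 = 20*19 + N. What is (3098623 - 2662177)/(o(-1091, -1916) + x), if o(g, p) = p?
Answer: 218223/19716849165506 ≈ 1.1068e-8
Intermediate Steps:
C(j, N) = -1520 - 4*N (C(j, N) = -4*(20*19 + N) = -4*(380 + N) = -1520 - 4*N)
x = 39433698332928 (x = 8*((-980752 - 1498640)*((-1520 - 4*(-29)) - 1986669)) = 8*(-2479392*((-1520 + 116) - 1986669)) = 8*(-2479392*(-1404 - 1986669)) = 8*(-2479392*(-1988073)) = 8*4929212291616 = 39433698332928)
(3098623 - 2662177)/(o(-1091, -1916) + x) = (3098623 - 2662177)/(-1916 + 39433698332928) = 436446/39433698331012 = 436446*(1/39433698331012) = 218223/19716849165506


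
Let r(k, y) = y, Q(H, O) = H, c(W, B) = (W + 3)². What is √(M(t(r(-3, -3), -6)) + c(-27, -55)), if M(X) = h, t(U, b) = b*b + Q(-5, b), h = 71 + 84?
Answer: √731 ≈ 27.037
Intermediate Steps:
c(W, B) = (3 + W)²
h = 155
t(U, b) = -5 + b² (t(U, b) = b*b - 5 = b² - 5 = -5 + b²)
M(X) = 155
√(M(t(r(-3, -3), -6)) + c(-27, -55)) = √(155 + (3 - 27)²) = √(155 + (-24)²) = √(155 + 576) = √731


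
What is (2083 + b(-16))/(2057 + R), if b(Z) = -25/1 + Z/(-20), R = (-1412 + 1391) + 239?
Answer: 10294/11375 ≈ 0.90497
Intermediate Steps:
R = 218 (R = -21 + 239 = 218)
b(Z) = -25 - Z/20 (b(Z) = -25*1 + Z*(-1/20) = -25 - Z/20)
(2083 + b(-16))/(2057 + R) = (2083 + (-25 - 1/20*(-16)))/(2057 + 218) = (2083 + (-25 + ⅘))/2275 = (2083 - 121/5)*(1/2275) = (10294/5)*(1/2275) = 10294/11375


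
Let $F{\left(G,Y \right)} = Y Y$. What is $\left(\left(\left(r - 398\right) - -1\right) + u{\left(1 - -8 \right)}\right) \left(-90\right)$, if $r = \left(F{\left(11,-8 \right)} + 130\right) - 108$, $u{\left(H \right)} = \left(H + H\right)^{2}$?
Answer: $-1170$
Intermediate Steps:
$F{\left(G,Y \right)} = Y^{2}$
$u{\left(H \right)} = 4 H^{2}$ ($u{\left(H \right)} = \left(2 H\right)^{2} = 4 H^{2}$)
$r = 86$ ($r = \left(\left(-8\right)^{2} + 130\right) - 108 = \left(64 + 130\right) - 108 = 194 - 108 = 86$)
$\left(\left(\left(r - 398\right) - -1\right) + u{\left(1 - -8 \right)}\right) \left(-90\right) = \left(\left(\left(86 - 398\right) - -1\right) + 4 \left(1 - -8\right)^{2}\right) \left(-90\right) = \left(\left(\left(86 - 398\right) + 1\right) + 4 \left(1 + 8\right)^{2}\right) \left(-90\right) = \left(\left(-312 + 1\right) + 4 \cdot 9^{2}\right) \left(-90\right) = \left(-311 + 4 \cdot 81\right) \left(-90\right) = \left(-311 + 324\right) \left(-90\right) = 13 \left(-90\right) = -1170$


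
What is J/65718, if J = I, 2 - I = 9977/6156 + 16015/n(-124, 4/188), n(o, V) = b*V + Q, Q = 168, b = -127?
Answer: -4615511365/3143026702152 ≈ -0.0014685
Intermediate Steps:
n(o, V) = 168 - 127*V (n(o, V) = -127*V + 168 = 168 - 127*V)
I = -4615511365/47825964 (I = 2 - (9977/6156 + 16015/(168 - 508/188)) = 2 - (9977*(1/6156) + 16015/(168 - 508/188)) = 2 - (9977/6156 + 16015/(168 - 127*1/47)) = 2 - (9977/6156 + 16015/(168 - 127/47)) = 2 - (9977/6156 + 16015/(7769/47)) = 2 - (9977/6156 + 16015*(47/7769)) = 2 - (9977/6156 + 752705/7769) = 2 - 1*4711163293/47825964 = 2 - 4711163293/47825964 = -4615511365/47825964 ≈ -96.506)
J = -4615511365/47825964 ≈ -96.506
J/65718 = -4615511365/47825964/65718 = -4615511365/47825964*1/65718 = -4615511365/3143026702152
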